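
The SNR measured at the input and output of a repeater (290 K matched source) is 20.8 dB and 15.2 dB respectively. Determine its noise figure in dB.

NF (dB) = SNR_in(dB) − SNR_out(dB) when the source is at T₀
NF = 20.8 − 15.2 = 5.6 dB

5.6 dB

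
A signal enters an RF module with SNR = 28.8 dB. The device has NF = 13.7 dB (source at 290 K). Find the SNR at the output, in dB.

15.1 dB

By definition F = SNR_in/SNR_out, so in dB: SNR_out = SNR_in − NF
SNR_out = 28.8 − 13.7 = 15.1 dB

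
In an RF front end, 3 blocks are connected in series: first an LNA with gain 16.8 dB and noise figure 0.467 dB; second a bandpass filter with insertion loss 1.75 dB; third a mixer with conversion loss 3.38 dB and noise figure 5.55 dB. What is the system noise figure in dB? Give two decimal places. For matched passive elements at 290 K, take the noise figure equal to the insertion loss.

Convert to linear (a loss of L dB is a gain of −L dB): F_i = 10^(NF_i/10), G_i = 10^(G_i,dB/10)
  Stage 1: F_1 = 10^(0.467/10) = 1.114, G_1 = 10^(16.8/10) = 47.86
  Stage 2: F_2 = 10^(1.75/10) = 1.496, G_2 = 10^(−1.75/10) = 0.6683
  Stage 3: F_3 = 10^(5.55/10) = 3.589, G_3 = 10^(−3.38/10) = 0.4592
Friis cascade:
  F = 1.114 + (1.496 − 1)/47.86 + (3.589 − 1)/31.99 = 1.205
NF = 10 log₁₀(1.205) = 0.81 dB

0.81 dB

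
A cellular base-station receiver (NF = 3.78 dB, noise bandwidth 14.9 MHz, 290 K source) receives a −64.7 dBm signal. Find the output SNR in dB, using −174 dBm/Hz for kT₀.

Noise floor: N = −174 + 10 log₁₀(B) + NF
10 log₁₀(1.49×10⁷) = 71.73 dB
N = −174 + 71.73 + 3.78 = −98.49 dBm
SNR = P_sig − N = −64.7 − (−98.49) = 33.79 dB → 33.8 dB

33.8 dB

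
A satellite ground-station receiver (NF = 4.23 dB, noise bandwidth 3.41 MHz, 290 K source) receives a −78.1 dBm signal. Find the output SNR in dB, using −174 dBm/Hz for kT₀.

Noise floor: N = −174 + 10 log₁₀(B) + NF
10 log₁₀(3.41×10⁶) = 65.33 dB
N = −174 + 65.33 + 4.23 = −104.44 dBm
SNR = P_sig − N = −78.1 − (−104.44) = 26.34 dB → 26.3 dB

26.3 dB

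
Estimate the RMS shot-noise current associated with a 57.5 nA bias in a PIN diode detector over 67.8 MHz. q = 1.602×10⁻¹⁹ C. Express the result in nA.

1.12 nA

I_n = √(2qI·B)
2qI·B = 2 × 1.602×10⁻¹⁹ × 5.75×10⁻⁸ × 6.78×10⁷ = 1.25×10⁻¹⁸ A²
I_n = √(1.25×10⁻¹⁸) = 1.12×10⁻⁹ A = 1.12 nA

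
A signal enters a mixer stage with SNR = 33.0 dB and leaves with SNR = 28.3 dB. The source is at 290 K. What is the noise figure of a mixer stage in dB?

4.7 dB

NF (dB) = SNR_in(dB) − SNR_out(dB) when the source is at T₀
NF = 33.0 − 28.3 = 4.7 dB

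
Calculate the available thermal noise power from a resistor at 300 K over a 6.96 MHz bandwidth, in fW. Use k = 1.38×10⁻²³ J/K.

P_n = kTB = 1.38×10⁻²³ × 300 × 6.96×10⁶ = 2.88×10⁻¹⁴ W = 28.8 fW

28.8 fW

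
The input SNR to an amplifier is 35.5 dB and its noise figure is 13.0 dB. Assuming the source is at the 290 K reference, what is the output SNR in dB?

By definition F = SNR_in/SNR_out, so in dB: SNR_out = SNR_in − NF
SNR_out = 35.5 − 13.0 = 22.5 dB

22.5 dB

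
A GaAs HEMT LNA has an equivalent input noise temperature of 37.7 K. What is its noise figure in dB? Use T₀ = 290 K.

0.531 dB

F = 1 + T_e/T₀ = 1 + 37.7/290 = 1.13
NF = 10 log₁₀(1.13) = 0.531 dB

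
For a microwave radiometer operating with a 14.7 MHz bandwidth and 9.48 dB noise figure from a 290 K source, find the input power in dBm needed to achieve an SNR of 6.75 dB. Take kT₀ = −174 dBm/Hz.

Sensitivity = −174 + 10 log₁₀(B) + NF + SNR_min
= −174 + 71.67 + 9.48 + 6.75
= −86.10 dBm → −86.1 dBm

−86.1 dBm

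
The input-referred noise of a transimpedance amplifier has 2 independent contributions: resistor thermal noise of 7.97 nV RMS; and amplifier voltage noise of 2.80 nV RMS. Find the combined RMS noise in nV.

Uncorrelated sources add in power (mean-square): V_tot = √(ΣV_i²)
V_tot = √[(7.97×10⁻⁹)² + (2.80×10⁻⁹)²] = 8.45×10⁻⁹ V = 8.45 nV

8.45 nV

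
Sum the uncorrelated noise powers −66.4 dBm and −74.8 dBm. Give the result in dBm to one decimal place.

Convert to linear, add, convert back:
P₁ = 2.29×10⁻¹⁰ W, P₂ = 3.31×10⁻¹¹ W
P_tot = 2.62×10⁻¹⁰ W → 10 log₁₀(P_tot / 10⁻³) = −65.8 dBm

−65.8 dBm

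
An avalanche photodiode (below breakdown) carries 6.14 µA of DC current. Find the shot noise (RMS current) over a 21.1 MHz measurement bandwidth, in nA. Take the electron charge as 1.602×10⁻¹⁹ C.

6.44 nA

I_n = √(2qI·B)
2qI·B = 2 × 1.602×10⁻¹⁹ × 6.14×10⁻⁶ × 2.11×10⁷ = 4.15×10⁻¹⁷ A²
I_n = √(4.15×10⁻¹⁷) = 6.44×10⁻⁹ A = 6.44 nA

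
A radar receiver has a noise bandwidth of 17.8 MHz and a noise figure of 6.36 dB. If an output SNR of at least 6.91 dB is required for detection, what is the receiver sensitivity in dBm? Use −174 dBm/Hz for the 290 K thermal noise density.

−88.2 dBm

Sensitivity = −174 + 10 log₁₀(B) + NF + SNR_min
= −174 + 72.5 + 6.36 + 6.91
= −88.23 dBm → −88.2 dBm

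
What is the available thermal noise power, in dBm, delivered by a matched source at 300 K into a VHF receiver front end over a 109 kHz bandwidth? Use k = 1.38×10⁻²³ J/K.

−123.5 dBm

P_n = kTB = 1.38×10⁻²³ × 300 × 1.09×10⁵ = 4.51×10⁻¹⁶ W
In dBm: 10 log₁₀(4.51×10⁻¹⁶ / 10⁻³) = −123.5 dBm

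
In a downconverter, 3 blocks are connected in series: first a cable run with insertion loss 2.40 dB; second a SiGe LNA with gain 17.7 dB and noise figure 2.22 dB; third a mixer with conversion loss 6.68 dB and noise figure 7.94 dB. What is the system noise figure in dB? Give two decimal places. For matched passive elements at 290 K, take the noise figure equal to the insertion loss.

4.85 dB

Convert to linear (a loss of L dB is a gain of −L dB): F_i = 10^(NF_i/10), G_i = 10^(G_i,dB/10)
  Stage 1: F_1 = 10^(2.40/10) = 1.738, G_1 = 10^(−2.40/10) = 0.5754
  Stage 2: F_2 = 10^(2.22/10) = 1.667, G_2 = 10^(17.7/10) = 58.88
  Stage 3: F_3 = 10^(7.94/10) = 6.223, G_3 = 10^(−6.68/10) = 0.2148
Friis cascade:
  F = 1.738 + (1.667 − 1)/0.5754 + (6.223 − 1)/33.88 = 3.051
NF = 10 log₁₀(3.051) = 4.85 dB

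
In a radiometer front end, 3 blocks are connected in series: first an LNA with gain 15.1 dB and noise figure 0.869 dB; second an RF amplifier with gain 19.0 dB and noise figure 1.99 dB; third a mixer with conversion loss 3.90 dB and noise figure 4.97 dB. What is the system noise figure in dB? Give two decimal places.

0.94 dB

Convert to linear (a loss of L dB is a gain of −L dB): F_i = 10^(NF_i/10), G_i = 10^(G_i,dB/10)
  Stage 1: F_1 = 10^(0.869/10) = 1.222, G_1 = 10^(15.1/10) = 32.36
  Stage 2: F_2 = 10^(1.99/10) = 1.581, G_2 = 10^(19.0/10) = 79.43
  Stage 3: F_3 = 10^(4.97/10) = 3.141, G_3 = 10^(−3.90/10) = 0.4074
Friis cascade:
  F = 1.222 + (1.581 − 1)/32.36 + (3.141 − 1)/2570 = 1.240
NF = 10 log₁₀(1.240) = 0.94 dB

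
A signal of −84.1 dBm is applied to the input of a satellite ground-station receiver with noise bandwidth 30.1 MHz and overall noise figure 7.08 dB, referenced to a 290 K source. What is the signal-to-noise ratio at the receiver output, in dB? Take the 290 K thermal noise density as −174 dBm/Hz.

Noise floor: N = −174 + 10 log₁₀(B) + NF
10 log₁₀(3.01×10⁷) = 74.79 dB
N = −174 + 74.79 + 7.08 = −92.13 dBm
SNR = P_sig − N = −84.1 − (−92.13) = 8.03 dB → 8.0 dB

8.0 dB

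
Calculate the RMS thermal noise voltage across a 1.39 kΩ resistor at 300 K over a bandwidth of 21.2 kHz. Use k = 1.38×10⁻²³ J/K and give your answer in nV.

V_n = √(4kTRB)
4kTRB = 4 × 1.38×10⁻²³ × 300 × 1.39×10³ × 2.12×10⁴ = 4.88×10⁻¹³ V²
V_n = √(4.88×10⁻¹³) = 6.99×10⁻⁷ V = 699 nV

699 nV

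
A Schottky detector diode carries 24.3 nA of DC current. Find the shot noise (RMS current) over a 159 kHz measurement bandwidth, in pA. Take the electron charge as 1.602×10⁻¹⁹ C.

35.2 pA

I_n = √(2qI·B)
2qI·B = 2 × 1.602×10⁻¹⁹ × 2.43×10⁻⁸ × 1.59×10⁵ = 1.24×10⁻²¹ A²
I_n = √(1.24×10⁻²¹) = 3.52×10⁻¹¹ A = 35.2 pA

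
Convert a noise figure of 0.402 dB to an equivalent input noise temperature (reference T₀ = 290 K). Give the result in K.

28.1 K

F = 10^(0.402/10) = 1.09698
T_e = (F − 1)·T₀ = (1.09698 − 1) × 290 = 28.1 K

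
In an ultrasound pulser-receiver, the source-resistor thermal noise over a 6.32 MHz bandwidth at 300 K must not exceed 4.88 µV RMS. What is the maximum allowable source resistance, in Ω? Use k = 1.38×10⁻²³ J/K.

Johnson–Nyquist: V_n = √(4kTRB) ⇒ R = V_n² / (4kTB)
4kTB = 4 × 1.38×10⁻²³ × 300 × 6.32×10⁶ = 1.05×10⁻¹³
R = (4.88×10⁻⁶)² / 1.05×10⁻¹³ = 2.28×10² Ω = 228 Ω

228 Ω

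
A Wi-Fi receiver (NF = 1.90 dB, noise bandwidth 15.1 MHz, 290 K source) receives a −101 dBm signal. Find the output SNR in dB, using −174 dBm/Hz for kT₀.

−0.7 dB

Noise floor: N = −174 + 10 log₁₀(B) + NF
10 log₁₀(1.51×10⁷) = 71.79 dB
N = −174 + 71.79 + 1.90 = −100.31 dBm
SNR = P_sig − N = −101 − (−100.31) = −0.69 dB → −0.7 dB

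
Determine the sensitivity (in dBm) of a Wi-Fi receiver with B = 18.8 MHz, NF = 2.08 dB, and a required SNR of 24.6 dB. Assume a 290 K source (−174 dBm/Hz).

Sensitivity = −174 + 10 log₁₀(B) + NF + SNR_min
= −174 + 72.74 + 2.08 + 24.6
= −74.58 dBm → −74.6 dBm

−74.6 dBm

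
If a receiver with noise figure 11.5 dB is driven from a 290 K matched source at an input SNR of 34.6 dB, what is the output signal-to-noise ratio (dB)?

23.1 dB

By definition F = SNR_in/SNR_out, so in dB: SNR_out = SNR_in − NF
SNR_out = 34.6 − 11.5 = 23.1 dB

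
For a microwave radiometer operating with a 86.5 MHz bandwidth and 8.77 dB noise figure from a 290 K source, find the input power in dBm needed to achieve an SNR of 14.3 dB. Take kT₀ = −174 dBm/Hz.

Sensitivity = −174 + 10 log₁₀(B) + NF + SNR_min
= −174 + 79.37 + 8.77 + 14.3
= −71.56 dBm → −71.6 dBm

−71.6 dBm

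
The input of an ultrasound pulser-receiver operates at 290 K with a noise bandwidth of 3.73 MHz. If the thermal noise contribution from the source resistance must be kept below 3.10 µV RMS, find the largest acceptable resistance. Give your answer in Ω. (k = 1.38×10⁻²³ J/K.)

161 Ω

Johnson–Nyquist: V_n = √(4kTRB) ⇒ R = V_n² / (4kTB)
4kTB = 4 × 1.38×10⁻²³ × 290 × 3.73×10⁶ = 5.97×10⁻¹⁴
R = (3.10×10⁻⁶)² / 5.97×10⁻¹⁴ = 1.61×10² Ω = 161 Ω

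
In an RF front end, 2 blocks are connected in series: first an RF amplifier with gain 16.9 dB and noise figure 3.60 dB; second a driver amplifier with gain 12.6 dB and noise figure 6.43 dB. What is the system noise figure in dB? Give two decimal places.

Convert to linear (a loss of L dB is a gain of −L dB): F_i = 10^(NF_i/10), G_i = 10^(G_i,dB/10)
  Stage 1: F_1 = 10^(3.60/10) = 2.291, G_1 = 10^(16.9/10) = 48.98
  Stage 2: F_2 = 10^(6.43/10) = 4.395, G_2 = 10^(12.6/10) = 18.20
Friis cascade:
  F = 2.291 + (4.395 − 1)/48.98 = 2.360
NF = 10 log₁₀(2.360) = 3.73 dB

3.73 dB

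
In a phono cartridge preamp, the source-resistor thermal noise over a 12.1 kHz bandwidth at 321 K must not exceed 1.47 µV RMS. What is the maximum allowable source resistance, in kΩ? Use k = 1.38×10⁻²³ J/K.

10.1 kΩ

Johnson–Nyquist: V_n = √(4kTRB) ⇒ R = V_n² / (4kTB)
4kTB = 4 × 1.38×10⁻²³ × 321 × 1.21×10⁴ = 2.14×10⁻¹⁶
R = (1.47×10⁻⁶)² / 2.14×10⁻¹⁶ = 1.01×10⁴ Ω = 10.1 kΩ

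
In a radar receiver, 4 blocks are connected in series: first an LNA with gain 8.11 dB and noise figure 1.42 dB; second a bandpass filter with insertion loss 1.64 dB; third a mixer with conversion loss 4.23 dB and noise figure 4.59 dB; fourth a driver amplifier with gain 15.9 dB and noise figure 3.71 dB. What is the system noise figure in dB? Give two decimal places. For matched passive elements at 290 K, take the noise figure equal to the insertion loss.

Convert to linear (a loss of L dB is a gain of −L dB): F_i = 10^(NF_i/10), G_i = 10^(G_i,dB/10)
  Stage 1: F_1 = 10^(1.42/10) = 1.387, G_1 = 10^(8.11/10) = 6.471
  Stage 2: F_2 = 10^(1.64/10) = 1.459, G_2 = 10^(−1.64/10) = 0.6855
  Stage 3: F_3 = 10^(4.59/10) = 2.877, G_3 = 10^(−4.23/10) = 0.3776
  Stage 4: F_4 = 10^(3.71/10) = 2.350, G_4 = 10^(15.9/10) = 38.90
Friis cascade:
  F = 1.387 + (1.459 − 1)/6.471 + (2.877 − 1)/4.436 + (2.350 − 1)/1.675 = 2.687
NF = 10 log₁₀(2.687) = 4.29 dB

4.29 dB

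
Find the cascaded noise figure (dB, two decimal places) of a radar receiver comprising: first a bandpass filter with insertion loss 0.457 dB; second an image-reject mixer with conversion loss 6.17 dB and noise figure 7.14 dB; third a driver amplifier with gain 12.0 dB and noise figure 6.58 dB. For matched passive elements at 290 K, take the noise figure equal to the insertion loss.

13.44 dB

Convert to linear (a loss of L dB is a gain of −L dB): F_i = 10^(NF_i/10), G_i = 10^(G_i,dB/10)
  Stage 1: F_1 = 10^(0.457/10) = 1.111, G_1 = 10^(−0.457/10) = 0.9001
  Stage 2: F_2 = 10^(7.14/10) = 5.176, G_2 = 10^(−6.17/10) = 0.2415
  Stage 3: F_3 = 10^(6.58/10) = 4.550, G_3 = 10^(12.0/10) = 15.85
Friis cascade:
  F = 1.111 + (5.176 − 1)/0.9001 + (4.550 − 1)/0.2174 = 22.08
NF = 10 log₁₀(22.08) = 13.44 dB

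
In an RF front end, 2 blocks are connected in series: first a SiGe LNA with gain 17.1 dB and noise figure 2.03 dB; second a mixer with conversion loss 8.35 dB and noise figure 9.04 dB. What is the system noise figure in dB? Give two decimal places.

2.39 dB

Convert to linear (a loss of L dB is a gain of −L dB): F_i = 10^(NF_i/10), G_i = 10^(G_i,dB/10)
  Stage 1: F_1 = 10^(2.03/10) = 1.596, G_1 = 10^(17.1/10) = 51.29
  Stage 2: F_2 = 10^(9.04/10) = 8.017, G_2 = 10^(−8.35/10) = 0.1462
Friis cascade:
  F = 1.596 + (8.017 − 1)/51.29 = 1.733
NF = 10 log₁₀(1.733) = 2.39 dB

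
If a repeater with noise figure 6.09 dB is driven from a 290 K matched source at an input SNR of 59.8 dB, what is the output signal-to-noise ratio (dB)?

By definition F = SNR_in/SNR_out, so in dB: SNR_out = SNR_in − NF
SNR_out = 59.8 − 6.09 = 53.71 dB

53.71 dB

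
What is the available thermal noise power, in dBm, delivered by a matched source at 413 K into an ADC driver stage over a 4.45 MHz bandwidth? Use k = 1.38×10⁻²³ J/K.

−106.0 dBm

P_n = kTB = 1.38×10⁻²³ × 413 × 4.45×10⁶ = 2.54×10⁻¹⁴ W
In dBm: 10 log₁₀(2.54×10⁻¹⁴ / 10⁻³) = −106.0 dBm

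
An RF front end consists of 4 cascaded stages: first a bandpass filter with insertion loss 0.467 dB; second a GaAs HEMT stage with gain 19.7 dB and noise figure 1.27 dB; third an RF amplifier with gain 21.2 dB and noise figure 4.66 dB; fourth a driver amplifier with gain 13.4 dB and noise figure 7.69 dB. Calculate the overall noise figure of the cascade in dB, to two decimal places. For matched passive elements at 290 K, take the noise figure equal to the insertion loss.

Convert to linear (a loss of L dB is a gain of −L dB): F_i = 10^(NF_i/10), G_i = 10^(G_i,dB/10)
  Stage 1: F_1 = 10^(0.467/10) = 1.114, G_1 = 10^(−0.467/10) = 0.8980
  Stage 2: F_2 = 10^(1.27/10) = 1.340, G_2 = 10^(19.7/10) = 93.33
  Stage 3: F_3 = 10^(4.66/10) = 2.924, G_3 = 10^(21.2/10) = 131.8
  Stage 4: F_4 = 10^(7.69/10) = 5.875, G_4 = 10^(13.4/10) = 21.88
Friis cascade:
  F = 1.114 + (1.340 − 1)/0.8980 + (2.924 − 1)/83.81 + (5.875 − 1)/1.105×10⁴ = 1.515
NF = 10 log₁₀(1.515) = 1.80 dB

1.80 dB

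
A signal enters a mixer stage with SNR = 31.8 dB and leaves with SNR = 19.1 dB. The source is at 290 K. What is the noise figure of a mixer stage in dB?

12.7 dB

NF (dB) = SNR_in(dB) − SNR_out(dB) when the source is at T₀
NF = 31.8 − 19.1 = 12.7 dB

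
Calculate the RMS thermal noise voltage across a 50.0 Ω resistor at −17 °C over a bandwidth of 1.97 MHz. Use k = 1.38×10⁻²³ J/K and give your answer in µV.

T = −17 °C + 273.15 = 256.15 K
V_n = √(4kTRB)
4kTRB = 4 × 1.38×10⁻²³ × 256.15 × 5.00×10¹ × 1.97×10⁶ = 1.39×10⁻¹² V²
V_n = √(1.39×10⁻¹²) = 1.18×10⁻⁶ V = 1.18 µV

1.18 µV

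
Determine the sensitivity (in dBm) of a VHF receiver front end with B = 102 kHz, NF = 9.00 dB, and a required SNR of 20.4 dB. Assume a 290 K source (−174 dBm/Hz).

Sensitivity = −174 + 10 log₁₀(B) + NF + SNR_min
= −174 + 50.09 + 9.00 + 20.4
= −94.51 dBm → −94.5 dBm

−94.5 dBm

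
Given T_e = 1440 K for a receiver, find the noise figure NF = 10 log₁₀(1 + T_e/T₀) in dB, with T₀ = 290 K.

F = 1 + T_e/T₀ = 1 + 1440/290 = 5.96552
NF = 10 log₁₀(5.96552) = 7.76 dB

7.76 dB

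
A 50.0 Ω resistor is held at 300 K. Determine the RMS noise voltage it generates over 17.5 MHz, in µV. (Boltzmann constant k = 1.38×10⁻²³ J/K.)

3.81 µV

V_n = √(4kTRB)
4kTRB = 4 × 1.38×10⁻²³ × 300 × 5.00×10¹ × 1.75×10⁷ = 1.45×10⁻¹¹ V²
V_n = √(1.45×10⁻¹¹) = 3.81×10⁻⁶ V = 3.81 µV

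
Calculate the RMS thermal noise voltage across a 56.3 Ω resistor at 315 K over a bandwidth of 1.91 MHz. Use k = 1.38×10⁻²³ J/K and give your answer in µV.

V_n = √(4kTRB)
4kTRB = 4 × 1.38×10⁻²³ × 315 × 5.63×10¹ × 1.91×10⁶ = 1.87×10⁻¹² V²
V_n = √(1.87×10⁻¹²) = 1.37×10⁻⁶ V = 1.37 µV

1.37 µV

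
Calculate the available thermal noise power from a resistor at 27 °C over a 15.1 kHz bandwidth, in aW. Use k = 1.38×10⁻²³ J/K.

62.5 aW

T = 27 °C + 273.15 = 300.15 K
P_n = kTB = 1.38×10⁻²³ × 300.15 × 1.51×10⁴ = 6.25×10⁻¹⁷ W = 62.5 aW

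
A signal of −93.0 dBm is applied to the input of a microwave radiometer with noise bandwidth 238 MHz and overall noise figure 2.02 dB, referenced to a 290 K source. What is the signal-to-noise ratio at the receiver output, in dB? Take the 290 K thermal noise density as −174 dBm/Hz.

−4.8 dB

Noise floor: N = −174 + 10 log₁₀(B) + NF
10 log₁₀(2.38×10⁸) = 83.77 dB
N = −174 + 83.77 + 2.02 = −88.21 dBm
SNR = P_sig − N = −93.0 − (−88.21) = −4.79 dB → −4.8 dB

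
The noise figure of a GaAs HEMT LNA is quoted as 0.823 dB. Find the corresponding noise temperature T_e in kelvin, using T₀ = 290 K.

60.5 K

F = 10^(0.823/10) = 1.20865
T_e = (F − 1)·T₀ = (1.20865 − 1) × 290 = 60.5 K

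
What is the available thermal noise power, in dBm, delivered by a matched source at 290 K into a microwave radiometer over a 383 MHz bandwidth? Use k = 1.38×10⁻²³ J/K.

P_n = kTB = 1.38×10⁻²³ × 290 × 3.83×10⁸ = 1.53×10⁻¹² W
In dBm: 10 log₁₀(1.53×10⁻¹² / 10⁻³) = −88.1 dBm

−88.1 dBm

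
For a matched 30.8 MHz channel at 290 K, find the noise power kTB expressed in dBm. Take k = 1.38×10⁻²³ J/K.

P_n = kTB = 1.38×10⁻²³ × 290 × 3.08×10⁷ = 1.23×10⁻¹³ W
In dBm: 10 log₁₀(1.23×10⁻¹³ / 10⁻³) = −99.1 dBm

−99.1 dBm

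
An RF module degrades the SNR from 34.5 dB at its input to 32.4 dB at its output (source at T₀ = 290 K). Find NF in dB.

2.1 dB

NF (dB) = SNR_in(dB) − SNR_out(dB) when the source is at T₀
NF = 34.5 − 32.4 = 2.1 dB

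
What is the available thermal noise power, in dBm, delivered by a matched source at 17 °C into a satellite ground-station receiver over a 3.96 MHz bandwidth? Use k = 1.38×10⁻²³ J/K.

T = 17 °C + 273.15 = 290.15 K
P_n = kTB = 1.38×10⁻²³ × 290.15 × 3.96×10⁶ = 1.59×10⁻¹⁴ W
In dBm: 10 log₁₀(1.59×10⁻¹⁴ / 10⁻³) = −108.0 dBm

−108.0 dBm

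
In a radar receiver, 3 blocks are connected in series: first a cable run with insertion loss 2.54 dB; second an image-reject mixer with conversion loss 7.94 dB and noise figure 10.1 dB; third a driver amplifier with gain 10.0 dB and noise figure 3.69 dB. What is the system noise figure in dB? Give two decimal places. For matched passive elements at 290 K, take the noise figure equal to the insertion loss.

Convert to linear (a loss of L dB is a gain of −L dB): F_i = 10^(NF_i/10), G_i = 10^(G_i,dB/10)
  Stage 1: F_1 = 10^(2.54/10) = 1.795, G_1 = 10^(−2.54/10) = 0.5572
  Stage 2: F_2 = 10^(10.1/10) = 10.23, G_2 = 10^(−7.94/10) = 0.1607
  Stage 3: F_3 = 10^(3.69/10) = 2.339, G_3 = 10^(10.0/10) = 10.00
Friis cascade:
  F = 1.795 + (10.23 − 1)/0.5572 + (2.339 − 1)/0.08954 = 33.32
NF = 10 log₁₀(33.32) = 15.23 dB

15.23 dB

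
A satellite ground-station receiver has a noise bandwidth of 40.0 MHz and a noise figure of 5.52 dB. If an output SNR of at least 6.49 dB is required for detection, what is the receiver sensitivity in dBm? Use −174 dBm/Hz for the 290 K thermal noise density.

Sensitivity = −174 + 10 log₁₀(B) + NF + SNR_min
= −174 + 76.02 + 5.52 + 6.49
= −85.97 dBm → −86.0 dBm

−86.0 dBm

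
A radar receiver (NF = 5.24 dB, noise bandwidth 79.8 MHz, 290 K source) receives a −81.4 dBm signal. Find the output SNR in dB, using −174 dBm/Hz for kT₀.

8.3 dB

Noise floor: N = −174 + 10 log₁₀(B) + NF
10 log₁₀(7.98×10⁷) = 79.02 dB
N = −174 + 79.02 + 5.24 = −89.74 dBm
SNR = P_sig − N = −81.4 − (−89.74) = 8.34 dB → 8.3 dB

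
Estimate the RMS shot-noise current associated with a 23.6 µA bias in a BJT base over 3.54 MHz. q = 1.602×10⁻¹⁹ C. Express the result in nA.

I_n = √(2qI·B)
2qI·B = 2 × 1.602×10⁻¹⁹ × 2.36×10⁻⁵ × 3.54×10⁶ = 2.68×10⁻¹⁷ A²
I_n = √(2.68×10⁻¹⁷) = 5.17×10⁻⁹ A = 5.17 nA

5.17 nA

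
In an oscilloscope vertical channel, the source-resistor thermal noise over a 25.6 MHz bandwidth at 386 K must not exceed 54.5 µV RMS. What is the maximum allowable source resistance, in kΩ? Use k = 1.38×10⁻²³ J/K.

Johnson–Nyquist: V_n = √(4kTRB) ⇒ R = V_n² / (4kTB)
4kTB = 4 × 1.38×10⁻²³ × 386 × 2.56×10⁷ = 5.45×10⁻¹³
R = (5.45×10⁻⁵)² / 5.45×10⁻¹³ = 5.45×10³ Ω = 5.45 kΩ

5.45 kΩ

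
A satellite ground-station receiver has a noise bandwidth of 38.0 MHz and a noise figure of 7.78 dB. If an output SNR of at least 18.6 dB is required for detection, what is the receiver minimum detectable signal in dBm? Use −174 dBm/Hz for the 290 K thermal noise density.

Sensitivity = −174 + 10 log₁₀(B) + NF + SNR_min
= −174 + 75.8 + 7.78 + 18.6
= −71.82 dBm → −71.8 dBm

−71.8 dBm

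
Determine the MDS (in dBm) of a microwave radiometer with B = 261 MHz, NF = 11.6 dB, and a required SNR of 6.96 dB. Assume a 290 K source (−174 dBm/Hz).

−71.3 dBm

Sensitivity = −174 + 10 log₁₀(B) + NF + SNR_min
= −174 + 84.17 + 11.6 + 6.96
= −71.27 dBm → −71.3 dBm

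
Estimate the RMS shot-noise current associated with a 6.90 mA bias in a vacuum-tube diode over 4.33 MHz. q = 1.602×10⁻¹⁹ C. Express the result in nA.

97.8 nA

I_n = √(2qI·B)
2qI·B = 2 × 1.602×10⁻¹⁹ × 6.90×10⁻³ × 4.33×10⁶ = 9.57×10⁻¹⁵ A²
I_n = √(9.57×10⁻¹⁵) = 9.78×10⁻⁸ A = 97.8 nA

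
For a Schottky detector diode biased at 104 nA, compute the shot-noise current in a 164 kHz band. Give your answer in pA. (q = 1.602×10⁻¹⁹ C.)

73.9 pA

I_n = √(2qI·B)
2qI·B = 2 × 1.602×10⁻¹⁹ × 1.04×10⁻⁷ × 1.64×10⁵ = 5.46×10⁻²¹ A²
I_n = √(5.46×10⁻²¹) = 7.39×10⁻¹¹ A = 73.9 pA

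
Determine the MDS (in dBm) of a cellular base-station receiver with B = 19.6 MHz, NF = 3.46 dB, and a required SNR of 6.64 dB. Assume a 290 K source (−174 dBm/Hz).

−91.0 dBm

Sensitivity = −174 + 10 log₁₀(B) + NF + SNR_min
= −174 + 72.92 + 3.46 + 6.64
= −90.98 dBm → −91.0 dBm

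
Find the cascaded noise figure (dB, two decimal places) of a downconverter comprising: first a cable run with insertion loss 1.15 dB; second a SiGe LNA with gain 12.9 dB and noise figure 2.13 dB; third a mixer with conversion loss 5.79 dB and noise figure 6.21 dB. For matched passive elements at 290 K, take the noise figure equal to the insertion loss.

Convert to linear (a loss of L dB is a gain of −L dB): F_i = 10^(NF_i/10), G_i = 10^(G_i,dB/10)
  Stage 1: F_1 = 10^(1.15/10) = 1.303, G_1 = 10^(−1.15/10) = 0.7674
  Stage 2: F_2 = 10^(2.13/10) = 1.633, G_2 = 10^(12.9/10) = 19.50
  Stage 3: F_3 = 10^(6.21/10) = 4.178, G_3 = 10^(−5.79/10) = 0.2636
Friis cascade:
  F = 1.303 + (1.633 − 1)/0.7674 + (4.178 − 1)/14.96 = 2.341
NF = 10 log₁₀(2.341) = 3.69 dB

3.69 dB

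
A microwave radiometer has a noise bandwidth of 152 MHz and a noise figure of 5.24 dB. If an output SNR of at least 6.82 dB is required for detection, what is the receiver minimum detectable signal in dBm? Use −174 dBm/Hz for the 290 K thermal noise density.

−80.1 dBm

Sensitivity = −174 + 10 log₁₀(B) + NF + SNR_min
= −174 + 81.82 + 5.24 + 6.82
= −80.12 dBm → −80.1 dBm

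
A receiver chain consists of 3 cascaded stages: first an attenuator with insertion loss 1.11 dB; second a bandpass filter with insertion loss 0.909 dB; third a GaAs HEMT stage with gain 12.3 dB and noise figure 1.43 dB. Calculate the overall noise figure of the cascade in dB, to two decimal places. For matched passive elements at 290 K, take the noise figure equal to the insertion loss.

Convert to linear (a loss of L dB is a gain of −L dB): F_i = 10^(NF_i/10), G_i = 10^(G_i,dB/10)
  Stage 1: F_1 = 10^(1.11/10) = 1.291, G_1 = 10^(−1.11/10) = 0.7745
  Stage 2: F_2 = 10^(0.909/10) = 1.233, G_2 = 10^(−0.909/10) = 0.8111
  Stage 3: F_3 = 10^(1.43/10) = 1.390, G_3 = 10^(12.3/10) = 16.98
Friis cascade:
  F = 1.291 + (1.233 − 1)/0.7745 + (1.390 − 1)/0.6282 = 2.213
NF = 10 log₁₀(2.213) = 3.45 dB

3.45 dB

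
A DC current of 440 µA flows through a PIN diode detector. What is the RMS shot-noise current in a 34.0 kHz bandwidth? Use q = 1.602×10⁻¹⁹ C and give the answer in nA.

I_n = √(2qI·B)
2qI·B = 2 × 1.602×10⁻¹⁹ × 4.40×10⁻⁴ × 3.40×10⁴ = 4.79×10⁻¹⁸ A²
I_n = √(4.79×10⁻¹⁸) = 2.19×10⁻⁹ A = 2.19 nA

2.19 nA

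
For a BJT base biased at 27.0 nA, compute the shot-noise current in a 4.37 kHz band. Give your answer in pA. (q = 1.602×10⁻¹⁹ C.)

6.15 pA

I_n = √(2qI·B)
2qI·B = 2 × 1.602×10⁻¹⁹ × 2.70×10⁻⁸ × 4.37×10³ = 3.78×10⁻²³ A²
I_n = √(3.78×10⁻²³) = 6.15×10⁻¹² A = 6.15 pA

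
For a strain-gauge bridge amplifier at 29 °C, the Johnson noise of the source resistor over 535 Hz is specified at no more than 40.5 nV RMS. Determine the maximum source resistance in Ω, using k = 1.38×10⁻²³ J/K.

T = 29 °C + 273.15 = 302.15 K
Johnson–Nyquist: V_n = √(4kTRB) ⇒ R = V_n² / (4kTB)
4kTB = 4 × 1.38×10⁻²³ × 302.15 × 5.35×10² = 8.92×10⁻¹⁸
R = (4.05×10⁻⁸)² / 8.92×10⁻¹⁸ = 1.84×10² Ω = 184 Ω

184 Ω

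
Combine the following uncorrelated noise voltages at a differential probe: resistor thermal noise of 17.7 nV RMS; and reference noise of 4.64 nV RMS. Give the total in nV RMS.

Uncorrelated sources add in power (mean-square): V_tot = √(ΣV_i²)
V_tot = √[(1.77×10⁻⁸)² + (4.64×10⁻⁹)²] = 1.83×10⁻⁸ V = 18.3 nV

18.3 nV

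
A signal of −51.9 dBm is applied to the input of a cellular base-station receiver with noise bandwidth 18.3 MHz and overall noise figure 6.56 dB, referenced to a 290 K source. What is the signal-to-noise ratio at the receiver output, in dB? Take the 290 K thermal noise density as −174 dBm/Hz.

Noise floor: N = −174 + 10 log₁₀(B) + NF
10 log₁₀(1.83×10⁷) = 72.62 dB
N = −174 + 72.62 + 6.56 = −94.82 dBm
SNR = P_sig − N = −51.9 − (−94.82) = 42.92 dB → 42.9 dB

42.9 dB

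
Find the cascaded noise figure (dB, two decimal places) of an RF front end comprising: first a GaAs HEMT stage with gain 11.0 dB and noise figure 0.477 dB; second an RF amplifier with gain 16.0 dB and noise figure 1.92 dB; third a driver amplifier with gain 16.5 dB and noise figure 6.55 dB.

Convert to linear (a loss of L dB is a gain of −L dB): F_i = 10^(NF_i/10), G_i = 10^(G_i,dB/10)
  Stage 1: F_1 = 10^(0.477/10) = 1.116, G_1 = 10^(11.0/10) = 12.59
  Stage 2: F_2 = 10^(1.92/10) = 1.556, G_2 = 10^(16.0/10) = 39.81
  Stage 3: F_3 = 10^(6.55/10) = 4.519, G_3 = 10^(16.5/10) = 44.67
Friis cascade:
  F = 1.116 + (1.556 − 1)/12.59 + (4.519 − 1)/501.2 = 1.167
NF = 10 log₁₀(1.167) = 0.67 dB

0.67 dB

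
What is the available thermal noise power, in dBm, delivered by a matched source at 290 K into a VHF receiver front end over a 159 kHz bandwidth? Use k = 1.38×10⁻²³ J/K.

−122.0 dBm

P_n = kTB = 1.38×10⁻²³ × 290 × 1.59×10⁵ = 6.36×10⁻¹⁶ W
In dBm: 10 log₁₀(6.36×10⁻¹⁶ / 10⁻³) = −122.0 dBm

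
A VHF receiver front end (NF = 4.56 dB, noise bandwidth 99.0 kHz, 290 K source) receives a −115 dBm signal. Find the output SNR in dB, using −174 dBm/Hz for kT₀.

Noise floor: N = −174 + 10 log₁₀(B) + NF
10 log₁₀(9.90×10⁴) = 49.96 dB
N = −174 + 49.96 + 4.56 = −119.48 dBm
SNR = P_sig − N = −115 − (−119.48) = 4.48 dB → 4.5 dB

4.5 dB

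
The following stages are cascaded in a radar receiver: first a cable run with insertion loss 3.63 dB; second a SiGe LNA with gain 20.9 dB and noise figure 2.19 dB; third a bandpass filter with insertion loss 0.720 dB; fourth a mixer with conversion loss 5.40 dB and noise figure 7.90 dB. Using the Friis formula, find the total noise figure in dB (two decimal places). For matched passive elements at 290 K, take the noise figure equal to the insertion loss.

5.95 dB

Convert to linear (a loss of L dB is a gain of −L dB): F_i = 10^(NF_i/10), G_i = 10^(G_i,dB/10)
  Stage 1: F_1 = 10^(3.63/10) = 2.307, G_1 = 10^(−3.63/10) = 0.4335
  Stage 2: F_2 = 10^(2.19/10) = 1.656, G_2 = 10^(20.9/10) = 123.0
  Stage 3: F_3 = 10^(0.720/10) = 1.180, G_3 = 10^(−0.720/10) = 0.8472
  Stage 4: F_4 = 10^(7.90/10) = 6.166, G_4 = 10^(−5.40/10) = 0.2884
Friis cascade:
  F = 2.307 + (1.656 − 1)/0.4335 + (1.180 − 1)/53.33 + (6.166 − 1)/45.19 = 3.937
NF = 10 log₁₀(3.937) = 5.95 dB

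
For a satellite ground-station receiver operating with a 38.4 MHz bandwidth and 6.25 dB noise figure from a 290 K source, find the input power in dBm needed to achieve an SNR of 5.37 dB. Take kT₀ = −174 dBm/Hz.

Sensitivity = −174 + 10 log₁₀(B) + NF + SNR_min
= −174 + 75.84 + 6.25 + 5.37
= −86.54 dBm → −86.5 dBm

−86.5 dBm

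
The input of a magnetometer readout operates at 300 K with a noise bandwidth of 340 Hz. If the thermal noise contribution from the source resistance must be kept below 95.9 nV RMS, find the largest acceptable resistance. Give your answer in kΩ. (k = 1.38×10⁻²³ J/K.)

1.63 kΩ

Johnson–Nyquist: V_n = √(4kTRB) ⇒ R = V_n² / (4kTB)
4kTB = 4 × 1.38×10⁻²³ × 300 × 3.40×10² = 5.63×10⁻¹⁸
R = (9.59×10⁻⁸)² / 5.63×10⁻¹⁸ = 1.63×10³ Ω = 1.63 kΩ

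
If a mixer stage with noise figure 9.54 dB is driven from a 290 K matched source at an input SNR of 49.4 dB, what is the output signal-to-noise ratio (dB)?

By definition F = SNR_in/SNR_out, so in dB: SNR_out = SNR_in − NF
SNR_out = 49.4 − 9.54 = 39.86 dB

39.86 dB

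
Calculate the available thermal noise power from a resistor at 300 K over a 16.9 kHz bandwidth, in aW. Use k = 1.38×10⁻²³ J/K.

P_n = kTB = 1.38×10⁻²³ × 300 × 1.69×10⁴ = 7.00×10⁻¹⁷ W = 70.0 aW

70.0 aW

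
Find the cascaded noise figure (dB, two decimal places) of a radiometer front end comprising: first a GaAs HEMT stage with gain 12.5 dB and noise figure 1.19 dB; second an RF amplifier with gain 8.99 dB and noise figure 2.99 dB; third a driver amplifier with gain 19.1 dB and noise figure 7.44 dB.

1.47 dB

Convert to linear (a loss of L dB is a gain of −L dB): F_i = 10^(NF_i/10), G_i = 10^(G_i,dB/10)
  Stage 1: F_1 = 10^(1.19/10) = 1.315, G_1 = 10^(12.5/10) = 17.78
  Stage 2: F_2 = 10^(2.99/10) = 1.991, G_2 = 10^(8.99/10) = 7.925
  Stage 3: F_3 = 10^(7.44/10) = 5.546, G_3 = 10^(19.1/10) = 81.28
Friis cascade:
  F = 1.315 + (1.991 − 1)/17.78 + (5.546 − 1)/140.9 = 1.403
NF = 10 log₁₀(1.403) = 1.47 dB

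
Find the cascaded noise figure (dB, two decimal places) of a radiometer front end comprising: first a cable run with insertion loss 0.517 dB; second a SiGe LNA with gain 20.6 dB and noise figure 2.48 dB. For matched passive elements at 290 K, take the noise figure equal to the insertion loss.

Convert to linear (a loss of L dB is a gain of −L dB): F_i = 10^(NF_i/10), G_i = 10^(G_i,dB/10)
  Stage 1: F_1 = 10^(0.517/10) = 1.126, G_1 = 10^(−0.517/10) = 0.8878
  Stage 2: F_2 = 10^(2.48/10) = 1.770, G_2 = 10^(20.6/10) = 114.8
Friis cascade:
  F = 1.126 + (1.770 − 1)/0.8878 = 1.994
NF = 10 log₁₀(1.994) = 3.00 dB

3.00 dB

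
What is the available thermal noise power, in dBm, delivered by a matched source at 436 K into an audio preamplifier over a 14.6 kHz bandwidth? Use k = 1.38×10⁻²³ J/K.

−130.6 dBm

P_n = kTB = 1.38×10⁻²³ × 436 × 1.46×10⁴ = 8.78×10⁻¹⁷ W
In dBm: 10 log₁₀(8.78×10⁻¹⁷ / 10⁻³) = −130.6 dBm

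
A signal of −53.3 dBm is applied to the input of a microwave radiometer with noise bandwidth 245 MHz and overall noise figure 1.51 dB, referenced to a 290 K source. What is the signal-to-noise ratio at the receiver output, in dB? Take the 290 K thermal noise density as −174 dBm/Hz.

35.3 dB

Noise floor: N = −174 + 10 log₁₀(B) + NF
10 log₁₀(2.45×10⁸) = 83.89 dB
N = −174 + 83.89 + 1.51 = −88.60 dBm
SNR = P_sig − N = −53.3 − (−88.60) = 35.30 dB → 35.3 dB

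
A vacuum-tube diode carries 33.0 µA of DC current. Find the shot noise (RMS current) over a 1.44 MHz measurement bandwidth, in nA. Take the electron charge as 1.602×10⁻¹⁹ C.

3.90 nA

I_n = √(2qI·B)
2qI·B = 2 × 1.602×10⁻¹⁹ × 3.30×10⁻⁵ × 1.44×10⁶ = 1.52×10⁻¹⁷ A²
I_n = √(1.52×10⁻¹⁷) = 3.90×10⁻⁹ A = 3.90 nA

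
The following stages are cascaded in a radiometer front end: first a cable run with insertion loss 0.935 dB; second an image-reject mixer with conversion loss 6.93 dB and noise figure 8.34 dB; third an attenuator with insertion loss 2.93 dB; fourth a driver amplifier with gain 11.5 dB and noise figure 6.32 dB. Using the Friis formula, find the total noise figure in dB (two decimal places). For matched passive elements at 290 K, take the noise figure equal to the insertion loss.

17.31 dB

Convert to linear (a loss of L dB is a gain of −L dB): F_i = 10^(NF_i/10), G_i = 10^(G_i,dB/10)
  Stage 1: F_1 = 10^(0.935/10) = 1.240, G_1 = 10^(−0.935/10) = 0.8063
  Stage 2: F_2 = 10^(8.34/10) = 6.823, G_2 = 10^(−6.93/10) = 0.2028
  Stage 3: F_3 = 10^(2.93/10) = 1.963, G_3 = 10^(−2.93/10) = 0.5093
  Stage 4: F_4 = 10^(6.32/10) = 4.285, G_4 = 10^(11.5/10) = 14.13
Friis cascade:
  F = 1.240 + (6.823 − 1)/0.8063 + (1.963 − 1)/0.1635 + (4.285 − 1)/0.08327 = 53.81
NF = 10 log₁₀(53.81) = 17.31 dB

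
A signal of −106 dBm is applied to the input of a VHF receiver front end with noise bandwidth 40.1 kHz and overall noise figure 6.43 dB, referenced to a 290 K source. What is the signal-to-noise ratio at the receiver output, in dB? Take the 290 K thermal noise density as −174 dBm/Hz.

15.5 dB

Noise floor: N = −174 + 10 log₁₀(B) + NF
10 log₁₀(4.01×10⁴) = 46.03 dB
N = −174 + 46.03 + 6.43 = −121.54 dBm
SNR = P_sig − N = −106 − (−121.54) = 15.54 dB → 15.5 dB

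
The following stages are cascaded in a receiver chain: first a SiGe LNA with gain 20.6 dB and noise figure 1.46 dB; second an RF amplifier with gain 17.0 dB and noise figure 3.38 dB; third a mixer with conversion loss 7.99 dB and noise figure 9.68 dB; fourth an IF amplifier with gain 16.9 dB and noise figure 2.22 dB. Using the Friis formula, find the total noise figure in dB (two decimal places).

1.50 dB

Convert to linear (a loss of L dB is a gain of −L dB): F_i = 10^(NF_i/10), G_i = 10^(G_i,dB/10)
  Stage 1: F_1 = 10^(1.46/10) = 1.400, G_1 = 10^(20.6/10) = 114.8
  Stage 2: F_2 = 10^(3.38/10) = 2.178, G_2 = 10^(17.0/10) = 50.12
  Stage 3: F_3 = 10^(9.68/10) = 9.290, G_3 = 10^(−7.99/10) = 0.1589
  Stage 4: F_4 = 10^(2.22/10) = 1.667, G_4 = 10^(16.9/10) = 48.98
Friis cascade:
  F = 1.400 + (2.178 − 1)/114.8 + (9.290 − 1)/5754 + (1.667 − 1)/914.1 = 1.412
NF = 10 log₁₀(1.412) = 1.50 dB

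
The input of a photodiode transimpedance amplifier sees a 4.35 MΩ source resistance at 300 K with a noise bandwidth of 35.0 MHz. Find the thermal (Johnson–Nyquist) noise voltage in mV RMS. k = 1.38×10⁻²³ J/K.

1.59 mV

V_n = √(4kTRB)
4kTRB = 4 × 1.38×10⁻²³ × 300 × 4.35×10⁶ × 3.50×10⁷ = 2.52×10⁻⁶ V²
V_n = √(2.52×10⁻⁶) = 1.59×10⁻³ V = 1.59 mV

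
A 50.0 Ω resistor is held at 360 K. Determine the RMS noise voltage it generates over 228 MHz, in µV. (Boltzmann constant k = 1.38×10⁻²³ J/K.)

V_n = √(4kTRB)
4kTRB = 4 × 1.38×10⁻²³ × 360 × 5.00×10¹ × 2.28×10⁸ = 2.27×10⁻¹⁰ V²
V_n = √(2.27×10⁻¹⁰) = 1.51×10⁻⁵ V = 15.1 µV

15.1 µV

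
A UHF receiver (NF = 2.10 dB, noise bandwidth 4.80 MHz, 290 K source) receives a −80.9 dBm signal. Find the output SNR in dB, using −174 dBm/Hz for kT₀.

Noise floor: N = −174 + 10 log₁₀(B) + NF
10 log₁₀(4.80×10⁶) = 66.81 dB
N = −174 + 66.81 + 2.10 = −105.09 dBm
SNR = P_sig − N = −80.9 − (−105.09) = 24.19 dB → 24.2 dB

24.2 dB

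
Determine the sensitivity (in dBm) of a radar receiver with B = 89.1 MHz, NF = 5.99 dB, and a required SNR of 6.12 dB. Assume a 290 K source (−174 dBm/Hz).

Sensitivity = −174 + 10 log₁₀(B) + NF + SNR_min
= −174 + 79.5 + 5.99 + 6.12
= −82.39 dBm → −82.4 dBm

−82.4 dBm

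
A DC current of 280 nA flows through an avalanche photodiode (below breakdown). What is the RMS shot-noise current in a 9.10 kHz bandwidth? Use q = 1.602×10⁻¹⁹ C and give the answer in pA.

I_n = √(2qI·B)
2qI·B = 2 × 1.602×10⁻¹⁹ × 2.80×10⁻⁷ × 9.10×10³ = 8.16×10⁻²² A²
I_n = √(8.16×10⁻²²) = 2.86×10⁻¹¹ A = 28.6 pA

28.6 pA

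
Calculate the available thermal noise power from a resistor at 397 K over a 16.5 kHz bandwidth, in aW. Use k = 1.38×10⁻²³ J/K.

P_n = kTB = 1.38×10⁻²³ × 397 × 1.65×10⁴ = 9.04×10⁻¹⁷ W = 90.4 aW

90.4 aW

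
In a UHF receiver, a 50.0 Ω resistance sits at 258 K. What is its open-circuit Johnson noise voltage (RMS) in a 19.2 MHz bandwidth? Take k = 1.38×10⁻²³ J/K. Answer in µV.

3.70 µV

V_n = √(4kTRB)
4kTRB = 4 × 1.38×10⁻²³ × 258 × 5.00×10¹ × 1.92×10⁷ = 1.37×10⁻¹¹ V²
V_n = √(1.37×10⁻¹¹) = 3.70×10⁻⁶ V = 3.70 µV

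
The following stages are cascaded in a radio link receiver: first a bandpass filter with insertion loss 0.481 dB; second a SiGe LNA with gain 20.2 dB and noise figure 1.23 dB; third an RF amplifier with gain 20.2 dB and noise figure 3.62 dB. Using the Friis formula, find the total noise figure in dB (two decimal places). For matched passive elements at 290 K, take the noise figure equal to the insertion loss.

Convert to linear (a loss of L dB is a gain of −L dB): F_i = 10^(NF_i/10), G_i = 10^(G_i,dB/10)
  Stage 1: F_1 = 10^(0.481/10) = 1.117, G_1 = 10^(−0.481/10) = 0.8952
  Stage 2: F_2 = 10^(1.23/10) = 1.327, G_2 = 10^(20.2/10) = 104.7
  Stage 3: F_3 = 10^(3.62/10) = 2.301, G_3 = 10^(20.2/10) = 104.7
Friis cascade:
  F = 1.117 + (1.327 − 1)/0.8952 + (2.301 − 1)/93.73 = 1.497
NF = 10 log₁₀(1.497) = 1.75 dB

1.75 dB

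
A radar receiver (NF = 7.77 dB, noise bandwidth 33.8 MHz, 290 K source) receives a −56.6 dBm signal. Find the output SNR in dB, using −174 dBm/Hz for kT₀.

Noise floor: N = −174 + 10 log₁₀(B) + NF
10 log₁₀(3.38×10⁷) = 75.29 dB
N = −174 + 75.29 + 7.77 = −90.94 dBm
SNR = P_sig − N = −56.6 − (−90.94) = 34.34 dB → 34.3 dB

34.3 dB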